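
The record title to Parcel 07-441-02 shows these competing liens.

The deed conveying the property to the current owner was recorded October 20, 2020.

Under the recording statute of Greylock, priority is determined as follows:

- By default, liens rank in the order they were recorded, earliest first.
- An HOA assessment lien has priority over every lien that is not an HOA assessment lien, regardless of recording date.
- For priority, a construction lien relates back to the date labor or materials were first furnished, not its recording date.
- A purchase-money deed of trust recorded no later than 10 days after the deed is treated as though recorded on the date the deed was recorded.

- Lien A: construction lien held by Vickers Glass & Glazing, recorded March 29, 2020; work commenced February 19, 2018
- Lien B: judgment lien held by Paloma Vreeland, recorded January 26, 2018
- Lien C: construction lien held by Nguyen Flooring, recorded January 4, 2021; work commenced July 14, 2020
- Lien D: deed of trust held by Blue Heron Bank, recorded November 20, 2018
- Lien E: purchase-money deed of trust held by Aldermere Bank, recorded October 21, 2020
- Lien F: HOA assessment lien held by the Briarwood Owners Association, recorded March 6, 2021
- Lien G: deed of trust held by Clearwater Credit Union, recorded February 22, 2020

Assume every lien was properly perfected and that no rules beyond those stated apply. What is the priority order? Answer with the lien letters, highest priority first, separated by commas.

F, B, A, D, G, C, E

First, effective dates: A is treated as recorded February 19, 2018, the work-commencement date; C's effective date is July 14, 2020, when work began; E was recorded within the 10-day window, so its effective date is the deed date October 20, 2020.
As an HOA assessment lien, F is senior to every other lien.
Remaining liens by effective date: B (January 26, 2018), A (February 19, 2018), D (November 20, 2018), G (February 22, 2020), C (July 14, 2020), E (October 20, 2020).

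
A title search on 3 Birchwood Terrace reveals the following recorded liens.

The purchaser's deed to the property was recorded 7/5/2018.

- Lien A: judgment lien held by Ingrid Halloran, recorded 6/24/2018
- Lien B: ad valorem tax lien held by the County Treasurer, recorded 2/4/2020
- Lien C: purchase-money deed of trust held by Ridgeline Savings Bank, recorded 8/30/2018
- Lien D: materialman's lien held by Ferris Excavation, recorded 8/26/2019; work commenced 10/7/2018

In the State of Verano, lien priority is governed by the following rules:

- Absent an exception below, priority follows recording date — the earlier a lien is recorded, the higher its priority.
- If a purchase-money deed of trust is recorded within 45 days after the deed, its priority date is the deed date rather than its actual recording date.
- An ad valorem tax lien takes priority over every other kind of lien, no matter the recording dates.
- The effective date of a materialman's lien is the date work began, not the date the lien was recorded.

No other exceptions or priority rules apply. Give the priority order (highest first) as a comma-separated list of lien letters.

B, A, C, D

Effective dates after the stated exceptions: C missed the 45-day window (56 days after the deed), so its recording date stands; D is treated as recorded 10/7/2018, the work-commencement date.
B is an ad valorem tax lien and takes priority over every other lien.
Remaining liens by effective date: A (6/24/2018), C (8/30/2018), D (10/7/2018).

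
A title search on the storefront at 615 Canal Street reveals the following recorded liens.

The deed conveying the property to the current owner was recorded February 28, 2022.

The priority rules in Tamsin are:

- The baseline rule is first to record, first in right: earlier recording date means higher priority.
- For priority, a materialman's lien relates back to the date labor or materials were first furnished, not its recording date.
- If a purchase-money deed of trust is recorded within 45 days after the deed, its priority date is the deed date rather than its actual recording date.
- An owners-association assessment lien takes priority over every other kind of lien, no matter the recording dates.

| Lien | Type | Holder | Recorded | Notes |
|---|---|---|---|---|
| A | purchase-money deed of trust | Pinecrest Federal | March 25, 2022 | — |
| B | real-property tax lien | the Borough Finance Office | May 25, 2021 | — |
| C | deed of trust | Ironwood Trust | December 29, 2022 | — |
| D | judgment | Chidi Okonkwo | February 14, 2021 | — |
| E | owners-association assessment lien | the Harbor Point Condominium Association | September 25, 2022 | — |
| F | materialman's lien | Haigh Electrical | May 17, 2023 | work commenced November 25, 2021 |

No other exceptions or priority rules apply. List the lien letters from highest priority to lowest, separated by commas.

E, D, B, F, A, C

Effective dates: A's effective date is the deed date, February 28, 2022; F's effective date is November 25, 2021, when work began.
E is an owners-association assessment lien, so it outranks all other liens regardless of date.
Among the remaining liens, by effective date: D (February 14, 2021), B (May 25, 2021), F (November 25, 2021), A (February 28, 2022), C (December 29, 2022).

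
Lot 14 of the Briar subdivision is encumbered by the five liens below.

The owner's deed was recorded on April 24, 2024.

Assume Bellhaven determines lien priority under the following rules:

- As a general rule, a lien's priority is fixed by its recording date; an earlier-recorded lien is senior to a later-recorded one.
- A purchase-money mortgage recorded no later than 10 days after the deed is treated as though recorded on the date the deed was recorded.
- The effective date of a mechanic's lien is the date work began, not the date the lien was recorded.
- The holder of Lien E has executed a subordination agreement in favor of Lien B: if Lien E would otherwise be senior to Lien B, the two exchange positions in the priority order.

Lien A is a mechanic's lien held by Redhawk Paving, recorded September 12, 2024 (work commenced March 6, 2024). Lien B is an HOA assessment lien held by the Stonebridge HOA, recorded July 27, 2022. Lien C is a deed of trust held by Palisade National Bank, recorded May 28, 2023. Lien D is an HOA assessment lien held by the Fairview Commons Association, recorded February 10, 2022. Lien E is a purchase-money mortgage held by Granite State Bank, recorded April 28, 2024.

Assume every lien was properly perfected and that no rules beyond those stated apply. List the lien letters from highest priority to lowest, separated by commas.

First, effective dates: A is treated as recorded March 6, 2024, the work-commencement date; E relates back to the deed date April 24, 2024.
Ordering by effective date: D (February 10, 2022), B (July 27, 2022), C (May 28, 2023), A (March 6, 2024), E (April 24, 2024).
E is already junior to B, so the subordination agreement changes nothing.

D, B, C, A, E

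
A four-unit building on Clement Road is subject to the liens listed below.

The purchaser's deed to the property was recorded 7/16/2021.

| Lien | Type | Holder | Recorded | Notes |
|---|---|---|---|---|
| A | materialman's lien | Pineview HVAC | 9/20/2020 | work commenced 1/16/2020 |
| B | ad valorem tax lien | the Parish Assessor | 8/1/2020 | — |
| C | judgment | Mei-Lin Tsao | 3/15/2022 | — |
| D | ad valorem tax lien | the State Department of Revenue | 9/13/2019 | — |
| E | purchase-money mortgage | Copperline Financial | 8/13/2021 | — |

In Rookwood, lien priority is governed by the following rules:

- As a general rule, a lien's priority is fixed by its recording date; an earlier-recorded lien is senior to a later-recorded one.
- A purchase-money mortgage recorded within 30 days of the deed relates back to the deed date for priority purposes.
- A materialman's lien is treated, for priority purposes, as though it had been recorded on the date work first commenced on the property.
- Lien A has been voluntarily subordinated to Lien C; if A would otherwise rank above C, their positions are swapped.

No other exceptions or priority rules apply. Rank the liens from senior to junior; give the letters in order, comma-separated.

D, C, B, E, A

First, effective dates: A's effective date is 1/16/2020, when work began; E's effective date is the deed date, 7/16/2021.
By effective date: D (9/13/2019), A (1/16/2020), B (8/1/2020), E (7/16/2021), C (3/15/2022).
The subordination applies — A was senior to C — so A and C swap.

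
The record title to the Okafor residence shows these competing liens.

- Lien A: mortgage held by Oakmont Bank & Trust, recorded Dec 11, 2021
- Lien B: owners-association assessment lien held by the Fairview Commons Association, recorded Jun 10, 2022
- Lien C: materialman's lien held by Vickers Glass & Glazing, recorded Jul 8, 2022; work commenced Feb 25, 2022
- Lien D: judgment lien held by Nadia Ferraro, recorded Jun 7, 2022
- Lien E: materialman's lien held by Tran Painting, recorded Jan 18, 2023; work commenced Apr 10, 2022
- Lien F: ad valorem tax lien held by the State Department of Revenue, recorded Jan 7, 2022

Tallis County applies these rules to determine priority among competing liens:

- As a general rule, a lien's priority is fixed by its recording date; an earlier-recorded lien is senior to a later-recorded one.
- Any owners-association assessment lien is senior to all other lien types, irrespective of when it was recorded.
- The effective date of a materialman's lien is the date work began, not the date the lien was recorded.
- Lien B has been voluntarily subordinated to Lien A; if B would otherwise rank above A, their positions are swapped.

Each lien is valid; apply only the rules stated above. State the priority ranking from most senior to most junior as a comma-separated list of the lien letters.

A, B, F, C, E, D

Adjusting effective dates: C relates back to Feb 25, 2022 (work commenced); E is treated as recorded Apr 10, 2022, the work-commencement date.
B is an owners-association assessment lien, so it outranks all other liens regardless of date.
Among the remaining liens, by effective date: A (Dec 11, 2021), F (Jan 7, 2022), C (Feb 25, 2022), E (Apr 10, 2022), D (Jun 7, 2022).
The subordination applies — B was senior to A — so B and A swap.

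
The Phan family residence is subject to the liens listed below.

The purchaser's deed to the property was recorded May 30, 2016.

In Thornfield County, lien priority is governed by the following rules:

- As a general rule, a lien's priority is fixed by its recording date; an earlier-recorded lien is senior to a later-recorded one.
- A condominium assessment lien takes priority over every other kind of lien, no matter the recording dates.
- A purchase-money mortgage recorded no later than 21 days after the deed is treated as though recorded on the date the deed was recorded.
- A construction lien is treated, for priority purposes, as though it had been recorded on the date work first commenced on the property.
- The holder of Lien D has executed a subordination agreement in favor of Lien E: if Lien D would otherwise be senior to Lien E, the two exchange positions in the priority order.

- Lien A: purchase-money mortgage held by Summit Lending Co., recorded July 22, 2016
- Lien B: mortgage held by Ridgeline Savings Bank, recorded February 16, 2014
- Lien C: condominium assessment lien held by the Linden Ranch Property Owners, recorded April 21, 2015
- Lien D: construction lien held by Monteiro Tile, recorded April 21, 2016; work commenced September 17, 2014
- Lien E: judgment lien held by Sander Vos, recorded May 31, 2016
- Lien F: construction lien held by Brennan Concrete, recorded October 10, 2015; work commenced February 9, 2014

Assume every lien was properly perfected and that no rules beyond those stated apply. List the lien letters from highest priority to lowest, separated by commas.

C, F, B, E, D, A

Adjusting effective dates: A was recorded 53 days after the deed — beyond 21 days — so no relation-back applies; D is treated as recorded September 17, 2014, the work-commencement date; F's effective date is February 9, 2014, when work began.
C is a condominium assessment lien, so it outranks all other liens regardless of date.
Remaining liens by effective date: F (February 9, 2014), B (February 16, 2014), D (September 17, 2014), E (May 31, 2016), A (July 22, 2016).
D would otherwise be senior to E, so under the subordination agreement D and E exchange positions.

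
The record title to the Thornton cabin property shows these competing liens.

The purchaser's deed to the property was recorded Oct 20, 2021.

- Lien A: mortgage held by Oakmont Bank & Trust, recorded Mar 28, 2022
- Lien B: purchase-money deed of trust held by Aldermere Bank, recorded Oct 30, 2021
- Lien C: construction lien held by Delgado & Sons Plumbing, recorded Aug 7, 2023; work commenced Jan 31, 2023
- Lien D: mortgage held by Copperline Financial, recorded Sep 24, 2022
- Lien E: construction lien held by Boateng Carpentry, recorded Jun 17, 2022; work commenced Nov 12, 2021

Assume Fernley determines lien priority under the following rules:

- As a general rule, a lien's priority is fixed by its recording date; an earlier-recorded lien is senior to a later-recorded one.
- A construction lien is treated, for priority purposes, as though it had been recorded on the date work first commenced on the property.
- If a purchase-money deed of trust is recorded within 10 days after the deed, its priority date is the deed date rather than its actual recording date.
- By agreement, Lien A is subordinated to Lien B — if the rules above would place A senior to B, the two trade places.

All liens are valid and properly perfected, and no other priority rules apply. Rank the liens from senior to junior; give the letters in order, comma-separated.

Adjusting effective dates: B was recorded within the 10-day window, so its effective date is the deed date Oct 20, 2021; C is treated as recorded Jan 31, 2023, the work-commencement date; E relates back to Nov 12, 2021 (work commenced).
Sorted by effective date: B (Oct 20, 2021), E (Nov 12, 2021), A (Mar 28, 2022), D (Sep 24, 2022), C (Jan 31, 2023).
A already ranks below B; the subordination has no effect.

B, E, A, D, C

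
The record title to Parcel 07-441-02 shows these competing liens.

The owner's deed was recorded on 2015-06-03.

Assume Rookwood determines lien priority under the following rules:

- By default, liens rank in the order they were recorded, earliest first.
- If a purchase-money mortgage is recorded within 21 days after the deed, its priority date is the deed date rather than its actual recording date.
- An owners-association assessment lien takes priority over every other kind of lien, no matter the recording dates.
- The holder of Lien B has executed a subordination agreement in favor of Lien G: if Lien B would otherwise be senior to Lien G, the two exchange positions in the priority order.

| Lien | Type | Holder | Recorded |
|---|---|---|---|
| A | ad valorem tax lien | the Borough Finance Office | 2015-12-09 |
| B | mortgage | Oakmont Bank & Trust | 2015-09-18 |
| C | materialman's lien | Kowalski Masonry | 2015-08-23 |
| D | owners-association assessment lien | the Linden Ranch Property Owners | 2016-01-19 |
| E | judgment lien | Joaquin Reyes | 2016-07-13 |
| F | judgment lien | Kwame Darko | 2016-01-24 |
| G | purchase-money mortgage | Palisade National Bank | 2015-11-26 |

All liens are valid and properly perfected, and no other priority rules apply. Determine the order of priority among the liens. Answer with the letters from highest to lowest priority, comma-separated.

First, effective dates: G missed the 21-day window (176 days after the deed), so its recording date stands.
D is an owners-association assessment lien and takes priority over every other lien.
Remaining liens by effective date: C (2015-08-23), B (2015-09-18), G (2015-11-26), A (2015-12-09), F (2016-01-24), E (2016-07-13).
B is senior to G before the subordination, so the two trade places.

D, C, G, B, A, F, E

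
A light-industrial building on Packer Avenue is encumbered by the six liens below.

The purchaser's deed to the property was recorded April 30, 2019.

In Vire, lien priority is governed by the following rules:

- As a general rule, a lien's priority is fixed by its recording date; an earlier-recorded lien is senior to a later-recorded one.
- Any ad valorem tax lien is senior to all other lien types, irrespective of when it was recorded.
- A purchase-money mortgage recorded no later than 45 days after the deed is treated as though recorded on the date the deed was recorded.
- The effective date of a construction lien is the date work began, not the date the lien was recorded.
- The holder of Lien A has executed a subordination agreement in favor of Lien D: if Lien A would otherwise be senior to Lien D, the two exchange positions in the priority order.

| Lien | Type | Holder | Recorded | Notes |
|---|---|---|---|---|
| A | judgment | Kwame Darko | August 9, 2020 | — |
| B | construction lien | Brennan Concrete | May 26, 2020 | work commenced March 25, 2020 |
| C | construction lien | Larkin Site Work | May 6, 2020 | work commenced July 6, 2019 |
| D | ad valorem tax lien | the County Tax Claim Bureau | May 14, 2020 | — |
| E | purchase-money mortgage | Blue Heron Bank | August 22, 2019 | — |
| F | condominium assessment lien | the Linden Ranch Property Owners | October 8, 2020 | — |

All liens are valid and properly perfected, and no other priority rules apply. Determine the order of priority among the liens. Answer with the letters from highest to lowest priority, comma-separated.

D, C, E, B, A, F

Adjusting effective dates: B relates back to March 25, 2020 (work commenced); C's effective date is July 6, 2019, when work began; E was recorded 114 days after the deed — beyond 45 days — so no relation-back applies.
D, as an ad valorem tax lien, has superpriority and ranks first.
Remaining liens by effective date: C (July 6, 2019), E (August 22, 2019), B (March 25, 2020), A (August 9, 2020), F (October 8, 2020).
Since A is not senior to D, the subordination leaves the order unchanged.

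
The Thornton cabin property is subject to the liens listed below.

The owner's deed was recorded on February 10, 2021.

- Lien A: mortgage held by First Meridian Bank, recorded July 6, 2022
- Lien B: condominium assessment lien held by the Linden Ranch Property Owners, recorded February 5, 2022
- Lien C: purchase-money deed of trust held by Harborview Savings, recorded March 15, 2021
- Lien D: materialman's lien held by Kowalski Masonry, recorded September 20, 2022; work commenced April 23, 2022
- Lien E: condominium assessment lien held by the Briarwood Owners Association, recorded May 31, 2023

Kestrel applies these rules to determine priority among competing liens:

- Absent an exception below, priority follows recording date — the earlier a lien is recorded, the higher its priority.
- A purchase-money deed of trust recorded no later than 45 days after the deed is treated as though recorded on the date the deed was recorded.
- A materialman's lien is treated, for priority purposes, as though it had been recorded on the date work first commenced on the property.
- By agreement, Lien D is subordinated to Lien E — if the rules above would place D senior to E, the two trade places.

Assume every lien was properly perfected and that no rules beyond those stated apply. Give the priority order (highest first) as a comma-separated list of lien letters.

C, B, E, A, D

Adjusting effective dates: C relates back to the deed date February 10, 2021; D relates back to April 23, 2022 (work commenced).
By effective date, earliest first: C (February 10, 2021), B (February 5, 2022), D (April 23, 2022), A (July 6, 2022), E (May 31, 2023).
The subordination applies — D was senior to E — so D and E swap.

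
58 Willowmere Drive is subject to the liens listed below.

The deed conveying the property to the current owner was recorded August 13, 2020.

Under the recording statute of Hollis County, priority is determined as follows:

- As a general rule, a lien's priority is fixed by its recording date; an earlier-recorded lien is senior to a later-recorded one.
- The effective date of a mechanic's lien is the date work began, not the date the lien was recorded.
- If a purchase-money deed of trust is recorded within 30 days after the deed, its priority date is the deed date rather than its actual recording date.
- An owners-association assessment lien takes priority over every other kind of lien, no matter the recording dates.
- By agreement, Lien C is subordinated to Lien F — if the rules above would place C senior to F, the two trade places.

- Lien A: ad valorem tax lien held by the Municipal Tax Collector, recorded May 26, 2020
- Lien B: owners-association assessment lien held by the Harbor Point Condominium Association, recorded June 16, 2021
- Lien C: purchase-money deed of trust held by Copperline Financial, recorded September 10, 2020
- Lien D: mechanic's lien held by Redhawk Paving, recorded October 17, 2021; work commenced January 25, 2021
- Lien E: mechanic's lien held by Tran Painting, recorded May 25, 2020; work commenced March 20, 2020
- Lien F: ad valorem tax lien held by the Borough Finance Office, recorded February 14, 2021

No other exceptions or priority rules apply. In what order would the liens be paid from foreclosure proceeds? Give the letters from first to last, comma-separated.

Effective dates after the stated exceptions: C's effective date is the deed date, August 13, 2020; D relates back to January 25, 2021 (work commenced); E is treated as recorded March 20, 2020, the work-commencement date.
As an owners-association assessment lien, B is senior to every other lien.
The other liens, earliest effective date first: E (March 20, 2020), A (May 26, 2020), C (August 13, 2020), D (January 25, 2021), F (February 14, 2021).
The subordination applies — C was senior to F — so C and F swap.

B, E, A, F, D, C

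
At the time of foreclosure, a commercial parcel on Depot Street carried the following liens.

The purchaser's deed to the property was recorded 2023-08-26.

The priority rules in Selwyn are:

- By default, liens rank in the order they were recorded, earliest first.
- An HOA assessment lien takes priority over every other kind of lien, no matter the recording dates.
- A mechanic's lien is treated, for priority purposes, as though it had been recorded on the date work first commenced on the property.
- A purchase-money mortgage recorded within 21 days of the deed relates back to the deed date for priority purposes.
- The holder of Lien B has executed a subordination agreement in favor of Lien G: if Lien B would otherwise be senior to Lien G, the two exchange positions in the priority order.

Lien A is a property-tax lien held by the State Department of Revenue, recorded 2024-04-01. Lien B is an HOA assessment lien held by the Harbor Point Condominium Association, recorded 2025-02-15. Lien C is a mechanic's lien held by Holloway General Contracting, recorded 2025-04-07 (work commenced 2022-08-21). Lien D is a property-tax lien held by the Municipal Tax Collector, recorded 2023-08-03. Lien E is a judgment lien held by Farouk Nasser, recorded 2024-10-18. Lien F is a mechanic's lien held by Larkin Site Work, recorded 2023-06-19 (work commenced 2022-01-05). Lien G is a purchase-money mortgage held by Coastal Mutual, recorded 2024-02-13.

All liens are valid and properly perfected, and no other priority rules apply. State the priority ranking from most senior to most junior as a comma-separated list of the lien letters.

G, F, C, D, B, A, E

Effective dates: C is treated as recorded 2022-08-21, the work-commencement date; F's effective date is 2022-01-05, when work began; G was recorded 171 days after the deed, outside the 21-day window, so it keeps its recording date.
B is an HOA assessment lien and takes priority over every other lien.
Among the remaining liens, by effective date: F (2022-01-05), C (2022-08-21), D (2023-08-03), G (2024-02-13), A (2024-04-01), E (2024-10-18).
B would otherwise be senior to G, so under the subordination agreement B and G exchange positions.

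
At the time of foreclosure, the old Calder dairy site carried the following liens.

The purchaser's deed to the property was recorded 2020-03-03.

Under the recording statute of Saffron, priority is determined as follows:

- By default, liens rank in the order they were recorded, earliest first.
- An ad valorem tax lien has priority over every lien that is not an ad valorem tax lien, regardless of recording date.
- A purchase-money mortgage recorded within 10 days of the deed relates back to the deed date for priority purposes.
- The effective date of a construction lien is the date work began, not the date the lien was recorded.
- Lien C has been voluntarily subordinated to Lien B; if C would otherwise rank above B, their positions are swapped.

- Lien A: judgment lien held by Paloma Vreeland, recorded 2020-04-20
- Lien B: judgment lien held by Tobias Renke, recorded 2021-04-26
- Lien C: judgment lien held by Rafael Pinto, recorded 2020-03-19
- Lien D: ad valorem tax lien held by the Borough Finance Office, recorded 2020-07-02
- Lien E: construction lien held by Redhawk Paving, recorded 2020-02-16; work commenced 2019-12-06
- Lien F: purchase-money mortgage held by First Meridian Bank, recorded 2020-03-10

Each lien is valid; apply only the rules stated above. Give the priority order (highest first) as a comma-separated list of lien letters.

Adjusting effective dates: E is treated as recorded 2019-12-06, the work-commencement date; F relates back to the deed date 2020-03-03.
As an ad valorem tax lien, D is senior to every other lien.
Among the remaining liens, by effective date: E (2019-12-06), F (2020-03-03), C (2020-03-19), A (2020-04-20), B (2021-04-26).
The subordination applies — C was senior to B — so C and B swap.

D, E, F, B, A, C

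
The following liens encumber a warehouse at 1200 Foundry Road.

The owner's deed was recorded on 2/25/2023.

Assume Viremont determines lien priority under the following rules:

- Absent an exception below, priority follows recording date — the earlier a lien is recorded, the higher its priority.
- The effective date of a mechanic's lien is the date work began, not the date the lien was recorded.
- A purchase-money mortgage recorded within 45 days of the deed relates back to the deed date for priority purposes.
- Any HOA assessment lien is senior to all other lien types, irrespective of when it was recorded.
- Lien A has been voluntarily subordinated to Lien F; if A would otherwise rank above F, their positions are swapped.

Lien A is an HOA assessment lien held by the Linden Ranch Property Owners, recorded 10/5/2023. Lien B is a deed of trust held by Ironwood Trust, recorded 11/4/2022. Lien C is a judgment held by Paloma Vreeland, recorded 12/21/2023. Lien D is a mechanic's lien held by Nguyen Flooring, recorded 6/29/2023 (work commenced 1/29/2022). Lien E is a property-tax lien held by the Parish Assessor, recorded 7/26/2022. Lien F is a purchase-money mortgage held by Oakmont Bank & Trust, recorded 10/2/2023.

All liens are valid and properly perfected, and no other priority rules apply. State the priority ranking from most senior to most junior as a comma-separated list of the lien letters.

F, D, E, B, A, C

Adjusting effective dates: D relates back to 1/29/2022 (work commenced); F missed the 45-day window (219 days after the deed), so its recording date stands.
As an HOA assessment lien, A is senior to every other lien.
The other liens, earliest effective date first: D (1/29/2022), E (7/26/2022), B (11/4/2022), F (10/2/2023), C (12/21/2023).
Because A would otherwise rank above F, the subordination swaps them.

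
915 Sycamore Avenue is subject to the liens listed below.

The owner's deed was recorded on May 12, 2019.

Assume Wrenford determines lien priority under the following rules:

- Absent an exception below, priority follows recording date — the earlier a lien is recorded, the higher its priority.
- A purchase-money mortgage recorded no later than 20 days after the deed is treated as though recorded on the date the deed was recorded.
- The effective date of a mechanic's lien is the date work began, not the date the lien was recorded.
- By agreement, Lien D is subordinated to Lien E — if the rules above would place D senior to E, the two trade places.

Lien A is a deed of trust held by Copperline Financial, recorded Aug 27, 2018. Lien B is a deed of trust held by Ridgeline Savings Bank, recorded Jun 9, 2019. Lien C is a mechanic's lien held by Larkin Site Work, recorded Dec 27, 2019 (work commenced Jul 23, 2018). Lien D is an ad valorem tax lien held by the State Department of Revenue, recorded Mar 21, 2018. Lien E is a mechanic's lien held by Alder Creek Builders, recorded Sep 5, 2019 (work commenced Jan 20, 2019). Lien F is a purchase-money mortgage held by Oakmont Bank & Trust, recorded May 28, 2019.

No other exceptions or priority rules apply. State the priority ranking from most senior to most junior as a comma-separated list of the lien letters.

First, effective dates: C's effective date is Jul 23, 2018, when work began; E's effective date is Jan 20, 2019, when work began; F was recorded within the 20-day window, so its effective date is the deed date May 12, 2019.
Sorted by effective date: D (Mar 21, 2018), C (Jul 23, 2018), A (Aug 27, 2018), E (Jan 20, 2019), F (May 12, 2019), B (Jun 9, 2019).
D would otherwise be senior to E, so under the subordination agreement D and E exchange positions.

E, C, A, D, F, B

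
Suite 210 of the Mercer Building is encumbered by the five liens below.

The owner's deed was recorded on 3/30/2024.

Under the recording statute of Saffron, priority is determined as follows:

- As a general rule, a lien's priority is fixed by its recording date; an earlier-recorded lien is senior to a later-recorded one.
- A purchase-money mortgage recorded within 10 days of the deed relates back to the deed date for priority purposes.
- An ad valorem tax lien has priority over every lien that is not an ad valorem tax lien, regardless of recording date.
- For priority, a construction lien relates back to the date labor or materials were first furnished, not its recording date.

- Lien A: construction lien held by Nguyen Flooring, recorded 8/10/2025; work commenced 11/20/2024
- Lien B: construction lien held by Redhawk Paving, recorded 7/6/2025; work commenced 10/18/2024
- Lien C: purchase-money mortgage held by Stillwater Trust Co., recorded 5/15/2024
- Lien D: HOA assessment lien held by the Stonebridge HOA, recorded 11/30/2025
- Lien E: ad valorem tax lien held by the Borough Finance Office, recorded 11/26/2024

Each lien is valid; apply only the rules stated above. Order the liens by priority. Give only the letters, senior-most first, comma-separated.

E, C, B, A, D

Effective dates: A relates back to 11/20/2024 (work commenced); B is treated as recorded 10/18/2024, the work-commencement date; C was recorded 46 days after the deed — beyond 10 days — so no relation-back applies.
E is an ad valorem tax lien and takes priority over every other lien.
Remaining liens by effective date: C (5/15/2024), B (10/18/2024), A (11/20/2024), D (11/30/2025).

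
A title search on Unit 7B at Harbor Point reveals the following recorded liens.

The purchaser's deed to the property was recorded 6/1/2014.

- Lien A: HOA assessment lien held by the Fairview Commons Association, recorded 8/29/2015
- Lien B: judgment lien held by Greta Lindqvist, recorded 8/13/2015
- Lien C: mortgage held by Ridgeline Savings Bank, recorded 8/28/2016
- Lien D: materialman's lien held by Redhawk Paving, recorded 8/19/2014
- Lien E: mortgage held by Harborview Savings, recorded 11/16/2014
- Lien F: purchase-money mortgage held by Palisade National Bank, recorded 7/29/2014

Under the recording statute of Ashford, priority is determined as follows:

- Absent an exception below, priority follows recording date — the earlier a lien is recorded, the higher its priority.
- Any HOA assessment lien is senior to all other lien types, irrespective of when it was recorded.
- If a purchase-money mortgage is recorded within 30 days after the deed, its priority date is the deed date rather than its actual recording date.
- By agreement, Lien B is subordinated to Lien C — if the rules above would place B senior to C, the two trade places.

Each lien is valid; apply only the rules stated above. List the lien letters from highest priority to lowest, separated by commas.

A, F, D, E, C, B

Adjusting effective dates: F missed the 30-day window (58 days after the deed), so its recording date stands.
A is an HOA assessment lien, so it outranks all other liens regardless of date.
Ordering the rest by effective date: F (7/29/2014), D (8/19/2014), E (11/16/2014), B (8/13/2015), C (8/28/2016).
The subordination applies — B was senior to C — so B and C swap.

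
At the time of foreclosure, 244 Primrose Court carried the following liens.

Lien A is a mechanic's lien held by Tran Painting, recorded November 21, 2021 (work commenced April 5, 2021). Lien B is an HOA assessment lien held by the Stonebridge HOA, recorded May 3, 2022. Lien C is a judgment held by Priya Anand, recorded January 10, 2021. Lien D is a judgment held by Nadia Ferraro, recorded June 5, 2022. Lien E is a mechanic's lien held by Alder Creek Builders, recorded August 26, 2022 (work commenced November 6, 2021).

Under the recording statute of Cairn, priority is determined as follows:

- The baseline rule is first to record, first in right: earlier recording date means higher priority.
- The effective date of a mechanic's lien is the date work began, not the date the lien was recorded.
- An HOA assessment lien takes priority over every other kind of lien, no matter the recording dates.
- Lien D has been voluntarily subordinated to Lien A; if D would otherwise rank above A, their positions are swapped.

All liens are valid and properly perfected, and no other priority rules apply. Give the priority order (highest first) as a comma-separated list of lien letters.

B, C, A, E, D

First, effective dates: A relates back to April 5, 2021 (work commenced); E relates back to November 6, 2021 (work commenced).
B, as an HOA assessment lien, has superpriority and ranks first.
Remaining liens by effective date: C (January 10, 2021), A (April 5, 2021), E (November 6, 2021), D (June 5, 2022).
D is already junior to A, so the subordination agreement changes nothing.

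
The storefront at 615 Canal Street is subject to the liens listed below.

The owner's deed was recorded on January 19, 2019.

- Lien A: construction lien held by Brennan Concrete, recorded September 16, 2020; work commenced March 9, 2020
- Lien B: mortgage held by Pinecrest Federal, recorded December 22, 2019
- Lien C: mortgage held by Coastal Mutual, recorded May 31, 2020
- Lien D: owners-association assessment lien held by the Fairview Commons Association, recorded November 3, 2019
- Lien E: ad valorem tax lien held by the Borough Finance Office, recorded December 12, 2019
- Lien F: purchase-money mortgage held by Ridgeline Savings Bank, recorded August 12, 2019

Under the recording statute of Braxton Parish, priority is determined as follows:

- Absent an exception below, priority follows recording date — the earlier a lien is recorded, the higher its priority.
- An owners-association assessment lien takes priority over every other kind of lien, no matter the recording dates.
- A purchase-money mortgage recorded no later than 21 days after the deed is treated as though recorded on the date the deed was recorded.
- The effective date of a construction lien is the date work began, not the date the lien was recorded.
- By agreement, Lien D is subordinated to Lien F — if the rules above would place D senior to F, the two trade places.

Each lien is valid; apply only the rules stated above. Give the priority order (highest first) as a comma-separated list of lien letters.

First, effective dates: A is treated as recorded March 9, 2020, the work-commencement date; F missed the 21-day window (205 days after the deed), so its recording date stands.
D is an owners-association assessment lien and takes priority over every other lien.
Among the remaining liens, by effective date: F (August 12, 2019), E (December 12, 2019), B (December 22, 2019), A (March 9, 2020), C (May 31, 2020).
The subordination applies — D was senior to F — so D and F swap.

F, D, E, B, A, C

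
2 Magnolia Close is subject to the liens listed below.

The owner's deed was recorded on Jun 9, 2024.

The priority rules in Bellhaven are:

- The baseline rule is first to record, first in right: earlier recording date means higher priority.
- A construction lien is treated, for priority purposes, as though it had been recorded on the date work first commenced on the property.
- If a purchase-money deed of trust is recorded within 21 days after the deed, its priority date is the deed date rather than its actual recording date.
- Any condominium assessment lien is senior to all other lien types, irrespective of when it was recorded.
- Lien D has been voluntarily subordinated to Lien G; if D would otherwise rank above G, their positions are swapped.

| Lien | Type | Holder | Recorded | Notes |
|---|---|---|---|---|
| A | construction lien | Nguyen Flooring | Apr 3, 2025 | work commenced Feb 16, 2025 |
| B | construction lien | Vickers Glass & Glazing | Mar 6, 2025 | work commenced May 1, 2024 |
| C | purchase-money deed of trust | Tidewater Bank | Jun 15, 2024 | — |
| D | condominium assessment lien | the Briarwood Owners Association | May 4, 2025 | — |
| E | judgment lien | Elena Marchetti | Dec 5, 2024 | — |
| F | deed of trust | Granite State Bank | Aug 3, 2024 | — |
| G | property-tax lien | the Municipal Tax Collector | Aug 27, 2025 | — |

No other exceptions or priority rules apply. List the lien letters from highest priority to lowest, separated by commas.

Effective dates after the stated exceptions: A's effective date is Feb 16, 2025, when work began; B's effective date is May 1, 2024, when work began; C's effective date is the deed date, Jun 9, 2024.
As a condominium assessment lien, D is senior to every other lien.
The other liens, earliest effective date first: B (May 1, 2024), C (Jun 9, 2024), F (Aug 3, 2024), E (Dec 5, 2024), A (Feb 16, 2025), G (Aug 27, 2025).
D would otherwise be senior to G, so under the subordination agreement D and G exchange positions.

G, B, C, F, E, A, D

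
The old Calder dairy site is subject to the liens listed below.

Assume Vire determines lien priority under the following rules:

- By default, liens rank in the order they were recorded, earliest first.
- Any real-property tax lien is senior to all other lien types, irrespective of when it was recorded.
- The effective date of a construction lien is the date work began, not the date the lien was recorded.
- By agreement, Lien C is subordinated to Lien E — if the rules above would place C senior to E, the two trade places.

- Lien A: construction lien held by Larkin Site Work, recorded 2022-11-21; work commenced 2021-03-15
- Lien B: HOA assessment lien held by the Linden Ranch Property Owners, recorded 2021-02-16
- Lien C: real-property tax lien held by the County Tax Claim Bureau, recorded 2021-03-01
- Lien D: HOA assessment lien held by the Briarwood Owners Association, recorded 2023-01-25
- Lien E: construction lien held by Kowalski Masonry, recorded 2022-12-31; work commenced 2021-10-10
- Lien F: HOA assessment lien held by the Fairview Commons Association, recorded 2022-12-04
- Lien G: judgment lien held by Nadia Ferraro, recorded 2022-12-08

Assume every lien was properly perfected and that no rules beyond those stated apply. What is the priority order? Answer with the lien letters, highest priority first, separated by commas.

E, B, A, C, F, G, D

Effective dates: A is treated as recorded 2021-03-15, the work-commencement date; E's effective date is 2021-10-10, when work began.
C is a real-property tax lien and takes priority over every other lien.
Among the remaining liens, by effective date: B (2021-02-16), A (2021-03-15), E (2021-10-10), F (2022-12-04), G (2022-12-08), D (2023-01-25).
C is senior to E before the subordination, so the two trade places.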